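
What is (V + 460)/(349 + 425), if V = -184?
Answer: 46/129 ≈ 0.35659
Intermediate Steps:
(V + 460)/(349 + 425) = (-184 + 460)/(349 + 425) = 276/774 = 276*(1/774) = 46/129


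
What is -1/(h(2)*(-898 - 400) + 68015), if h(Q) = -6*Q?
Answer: -1/83591 ≈ -1.1963e-5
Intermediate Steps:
-1/(h(2)*(-898 - 400) + 68015) = -1/((-6*2)*(-898 - 400) + 68015) = -1/(-12*(-1298) + 68015) = -1/(15576 + 68015) = -1/83591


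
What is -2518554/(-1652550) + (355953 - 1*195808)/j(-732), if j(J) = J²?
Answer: 269024883041/147579325200 ≈ 1.8229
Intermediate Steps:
-2518554/(-1652550) + (355953 - 1*195808)/j(-732) = -2518554/(-1652550) + (355953 - 1*195808)/((-732)²) = -2518554*(-1/1652550) + (355953 - 195808)/535824 = 419759/275425 + 160145*(1/535824) = 419759/275425 + 160145/535824 = 269024883041/147579325200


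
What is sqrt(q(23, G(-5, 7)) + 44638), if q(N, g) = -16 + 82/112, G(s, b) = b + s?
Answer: sqrt(34984222)/28 ≈ 211.24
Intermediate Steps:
q(N, g) = -855/56 (q(N, g) = -16 + 82*(1/112) = -16 + 41/56 = -855/56)
sqrt(q(23, G(-5, 7)) + 44638) = sqrt(-855/56 + 44638) = sqrt(2498873/56) = sqrt(34984222)/28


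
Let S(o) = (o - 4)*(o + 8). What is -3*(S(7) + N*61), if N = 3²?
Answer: -1782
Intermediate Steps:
N = 9
S(o) = (-4 + o)*(8 + o)
-3*(S(7) + N*61) = -3*((-32 + 7² + 4*7) + 9*61) = -3*((-32 + 49 + 28) + 549) = -3*(45 + 549) = -3*594 = -1782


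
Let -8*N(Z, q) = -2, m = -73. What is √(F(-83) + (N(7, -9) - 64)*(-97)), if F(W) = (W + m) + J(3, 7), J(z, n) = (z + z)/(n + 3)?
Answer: √602835/10 ≈ 77.642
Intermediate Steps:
N(Z, q) = ¼ (N(Z, q) = -⅛*(-2) = ¼)
J(z, n) = 2*z/(3 + n) (J(z, n) = (2*z)/(3 + n) = 2*z/(3 + n))
F(W) = -362/5 + W (F(W) = (W - 73) + 2*3/(3 + 7) = (-73 + W) + 2*3/10 = (-73 + W) + 2*3*(⅒) = (-73 + W) + ⅗ = -362/5 + W)
√(F(-83) + (N(7, -9) - 64)*(-97)) = √((-362/5 - 83) + (¼ - 64)*(-97)) = √(-777/5 - 255/4*(-97)) = √(-777/5 + 24735/4) = √(120567/20) = √602835/10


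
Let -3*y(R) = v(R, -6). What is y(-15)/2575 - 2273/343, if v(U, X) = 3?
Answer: -5853318/883225 ≈ -6.6272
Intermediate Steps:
y(R) = -1 (y(R) = -⅓*3 = -1)
y(-15)/2575 - 2273/343 = -1/2575 - 2273/343 = -5853318/883225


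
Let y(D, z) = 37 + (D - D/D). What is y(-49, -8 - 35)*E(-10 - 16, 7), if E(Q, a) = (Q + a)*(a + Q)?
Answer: -4693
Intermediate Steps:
E(Q, a) = (Q + a)² (E(Q, a) = (Q + a)*(Q + a) = (Q + a)²)
y(D, z) = 36 + D (y(D, z) = 37 + (D - 1*1) = 37 + (D - 1) = 37 + (-1 + D) = 36 + D)
y(-49, -8 - 35)*E(-10 - 16, 7) = (36 - 49)*((-10 - 16) + 7)² = -13*(-26 + 7)² = -13*(-19)² = -13*361 = -4693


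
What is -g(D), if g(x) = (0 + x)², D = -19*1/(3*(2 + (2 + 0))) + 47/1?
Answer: -297025/144 ≈ -2062.7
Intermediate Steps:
D = 545/12 (D = -19*1/(3*(2 + 2)) + 47*1 = -19/(4*3) + 47 = -19/12 + 47 = 545/12 ≈ 45.417)
g(x) = x²
-g(D) = -(545/12)² = -1*297025/144 = -297025/144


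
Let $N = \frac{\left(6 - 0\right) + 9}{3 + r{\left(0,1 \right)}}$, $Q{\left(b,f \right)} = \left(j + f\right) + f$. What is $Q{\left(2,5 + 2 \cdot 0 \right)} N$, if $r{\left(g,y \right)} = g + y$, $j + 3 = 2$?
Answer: $\frac{135}{4} \approx 33.75$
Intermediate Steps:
$j = -1$ ($j = -3 + 2 = -1$)
$Q{\left(b,f \right)} = -1 + 2 f$ ($Q{\left(b,f \right)} = \left(-1 + f\right) + f = -1 + 2 f$)
$N = \frac{15}{4}$ ($N = \frac{\left(6 - 0\right) + 9}{3 + \left(0 + 1\right)} = \frac{\left(6 + 0\right) + 9}{3 + 1} = \frac{6 + 9}{4} = 15 \cdot \frac{1}{4} = \frac{15}{4} \approx 3.75$)
$Q{\left(2,5 + 2 \cdot 0 \right)} N = \left(-1 + 2 \left(5 + 2 \cdot 0\right)\right) \frac{15}{4} = \left(-1 + 2 \left(5 + 0\right)\right) \frac{15}{4} = \left(-1 + 2 \cdot 5\right) \frac{15}{4} = \left(-1 + 10\right) \frac{15}{4} = 9 \cdot \frac{15}{4} = \frac{135}{4}$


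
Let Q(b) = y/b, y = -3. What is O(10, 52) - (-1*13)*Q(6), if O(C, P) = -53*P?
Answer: -5525/2 ≈ -2762.5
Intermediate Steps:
Q(b) = -3/b
O(10, 52) - (-1*13)*Q(6) = -53*52 - (-1*13)*(-3/6) = -2756 - (-13)*(-3*1/6) = -2756 - (-13)*(-1)/2 = -2756 - 1*13/2 = -2756 - 13/2 = -5525/2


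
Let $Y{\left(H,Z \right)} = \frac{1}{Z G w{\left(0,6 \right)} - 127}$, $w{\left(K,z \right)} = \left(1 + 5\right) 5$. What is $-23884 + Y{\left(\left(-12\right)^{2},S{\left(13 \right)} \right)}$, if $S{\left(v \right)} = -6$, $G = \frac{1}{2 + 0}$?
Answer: $- \frac{5182829}{217} \approx -23884.0$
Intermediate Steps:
$w{\left(K,z \right)} = 30$ ($w{\left(K,z \right)} = 6 \cdot 5 = 30$)
$G = \frac{1}{2} \approx 0.5$
$Y{\left(H,Z \right)} = \frac{1}{-127 + 15 Z}$ ($Y{\left(H,Z \right)} = \frac{1}{Z \frac{1}{2} \cdot 30 - 127} = \frac{1}{\frac{Z}{2} \cdot 30 - 127} = \frac{1}{15 Z - 127} = \frac{1}{-127 + 15 Z}$)
$-23884 + Y{\left(\left(-12\right)^{2},S{\left(13 \right)} \right)} = -23884 + \frac{1}{-127 + 15 \left(-6\right)} = -23884 + \frac{1}{-127 - 90} = -23884 + \frac{1}{-217} = -23884 - \frac{1}{217} = - \frac{5182829}{217}$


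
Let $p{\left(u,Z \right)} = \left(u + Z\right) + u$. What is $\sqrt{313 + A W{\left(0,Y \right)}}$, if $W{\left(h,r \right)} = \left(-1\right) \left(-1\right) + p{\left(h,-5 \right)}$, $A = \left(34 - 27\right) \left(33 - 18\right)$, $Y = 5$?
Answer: $i \sqrt{107} \approx 10.344 i$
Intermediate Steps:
$A = 105$ ($A = 7 \cdot 15 = 105$)
$p{\left(u,Z \right)} = Z + 2 u$ ($p{\left(u,Z \right)} = \left(Z + u\right) + u = Z + 2 u$)
$W{\left(h,r \right)} = -4 + 2 h$ ($W{\left(h,r \right)} = \left(-1\right) \left(-1\right) + \left(-5 + 2 h\right) = 1 + \left(-5 + 2 h\right) = -4 + 2 h$)
$\sqrt{313 + A W{\left(0,Y \right)}} = \sqrt{313 + 105 \left(-4 + 2 \cdot 0\right)} = \sqrt{313 + 105 \left(-4 + 0\right)} = \sqrt{313 + 105 \left(-4\right)} = \sqrt{313 - 420} = \sqrt{-107} = i \sqrt{107}$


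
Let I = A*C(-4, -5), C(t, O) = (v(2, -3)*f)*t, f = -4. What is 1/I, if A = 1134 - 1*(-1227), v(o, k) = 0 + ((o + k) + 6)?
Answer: 1/188880 ≈ 5.2944e-6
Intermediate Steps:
v(o, k) = 6 + k + o (v(o, k) = 0 + ((k + o) + 6) = 0 + (6 + k + o) = 6 + k + o)
A = 2361 (A = 1134 + 1227 = 2361)
C(t, O) = -20*t (C(t, O) = ((6 - 3 + 2)*(-4))*t = (5*(-4))*t = -20*t)
I = 188880 (I = 2361*(-20*(-4)) = 2361*80 = 188880)
1/I = 1/188880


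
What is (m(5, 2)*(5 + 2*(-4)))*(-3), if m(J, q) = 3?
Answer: 27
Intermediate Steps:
(m(5, 2)*(5 + 2*(-4)))*(-3) = (3*(5 + 2*(-4)))*(-3) = (3*(5 - 8))*(-3) = (3*(-3))*(-3) = -9*(-3) = 27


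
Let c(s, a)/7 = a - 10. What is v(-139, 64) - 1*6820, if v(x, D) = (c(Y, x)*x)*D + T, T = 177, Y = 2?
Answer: 9271885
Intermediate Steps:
c(s, a) = -70 + 7*a (c(s, a) = 7*(a - 10) = 7*(-10 + a) = -70 + 7*a)
v(x, D) = 177 + D*x*(-70 + 7*x) (v(x, D) = ((-70 + 7*x)*x)*D + 177 = (x*(-70 + 7*x))*D + 177 = D*x*(-70 + 7*x) + 177 = 177 + D*x*(-70 + 7*x))
v(-139, 64) - 1*6820 = (177 + 7*64*(-139)*(-10 - 139)) - 1*6820 = (177 + 7*64*(-139)*(-149)) - 6820 = (177 + 9278528) - 6820 = 9278705 - 6820 = 9271885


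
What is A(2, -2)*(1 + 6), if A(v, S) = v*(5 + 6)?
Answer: 154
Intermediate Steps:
A(v, S) = 11*v (A(v, S) = v*11 = 11*v)
A(2, -2)*(1 + 6) = (11*2)*(1 + 6) = 22*7 = 154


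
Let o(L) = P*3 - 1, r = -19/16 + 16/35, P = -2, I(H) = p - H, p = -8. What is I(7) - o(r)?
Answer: -8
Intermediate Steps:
I(H) = -8 - H
r = -409/560 (r = -19*1/16 + 16*(1/35) = -19/16 + 16/35 = -409/560 ≈ -0.73036)
o(L) = -7 (o(L) = -2*3 - 1 = -6 - 1 = -7)
I(7) - o(r) = (-8 - 1*7) - 1*(-7) = (-8 - 7) + 7 = -15 + 7 = -8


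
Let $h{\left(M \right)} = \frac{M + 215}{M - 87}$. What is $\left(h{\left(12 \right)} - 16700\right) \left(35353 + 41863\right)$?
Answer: $- \frac{96730568032}{75} \approx -1.2897 \cdot 10^{9}$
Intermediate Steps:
$h{\left(M \right)} = \frac{215 + M}{-87 + M}$
$\left(h{\left(12 \right)} - 16700\right) \left(35353 + 41863\right) = \left(\frac{215 + 12}{-87 + 12} - 16700\right) \left(35353 + 41863\right) = \left(\frac{1}{-75} \cdot 227 - 16700\right) 77216 = \left(\left(- \frac{1}{75}\right) 227 - 16700\right) 77216 = \left(- \frac{227}{75} - 16700\right) 77216 = \left(- \frac{1252727}{75}\right) 77216 = - \frac{96730568032}{75}$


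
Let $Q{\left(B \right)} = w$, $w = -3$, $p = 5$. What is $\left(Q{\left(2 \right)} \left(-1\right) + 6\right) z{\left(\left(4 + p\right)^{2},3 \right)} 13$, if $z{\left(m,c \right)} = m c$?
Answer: $28431$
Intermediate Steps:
$Q{\left(B \right)} = -3$
$z{\left(m,c \right)} = c m$
$\left(Q{\left(2 \right)} \left(-1\right) + 6\right) z{\left(\left(4 + p\right)^{2},3 \right)} 13 = \left(\left(-3\right) \left(-1\right) + 6\right) 3 \left(4 + 5\right)^{2} \cdot 13 = \left(3 + 6\right) 3 \cdot 9^{2} \cdot 13 = 9 \cdot 3 \cdot 81 \cdot 13 = 9 \cdot 243 \cdot 13 = 2187 \cdot 13 = 28431$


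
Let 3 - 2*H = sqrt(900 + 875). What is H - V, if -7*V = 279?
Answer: 579/14 - 5*sqrt(71)/2 ≈ 20.292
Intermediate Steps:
H = 3/2 - 5*sqrt(71)/2 (H = 3/2 - sqrt(900 + 875)/2 = 3/2 - 5*sqrt(71)/2 ≈ -19.565)
V = -279/7 (V = -1/7*279 = -279/7 ≈ -39.857)
H - V = (3/2 - 5*sqrt(71)/2) - 1*(-279/7) = (3/2 - 5*sqrt(71)/2) + 279/7 = 579/14 - 5*sqrt(71)/2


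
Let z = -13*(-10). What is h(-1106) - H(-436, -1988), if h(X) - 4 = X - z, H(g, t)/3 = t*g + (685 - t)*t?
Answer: 13340236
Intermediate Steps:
z = 130
H(g, t) = 3*g*t + 3*t*(685 - t) (H(g, t) = 3*(t*g + (685 - t)*t) = 3*(g*t + t*(685 - t)) = 3*g*t + 3*t*(685 - t))
h(X) = -126 + X (h(X) = 4 + (X - 1*130) = 4 + (X - 130) = 4 + (-130 + X) = -126 + X)
h(-1106) - H(-436, -1988) = (-126 - 1106) - 3*(-1988)*(685 - 436 - 1*(-1988)) = -1232 - 3*(-1988)*(685 - 436 + 1988) = -1232 - 3*(-1988)*2237 = -1232 - 1*(-13341468) = -1232 + 13341468 = 13340236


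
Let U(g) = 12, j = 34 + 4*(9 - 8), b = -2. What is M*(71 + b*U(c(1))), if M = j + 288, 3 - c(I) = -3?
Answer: 15322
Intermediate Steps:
c(I) = 6 (c(I) = 3 - 1*(-3) = 3 + 3 = 6)
j = 38 (j = 34 + 4*1 = 34 + 4 = 38)
M = 326 (M = 38 + 288 = 326)
M*(71 + b*U(c(1))) = 326*(71 - 2*12) = 326*(71 - 24) = 326*47 = 15322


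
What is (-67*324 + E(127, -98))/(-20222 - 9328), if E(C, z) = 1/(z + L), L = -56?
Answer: 3343033/4550700 ≈ 0.73462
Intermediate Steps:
E(C, z) = 1/(-56 + z) (E(C, z) = 1/(z - 56) = 1/(-56 + z))
(-67*324 + E(127, -98))/(-20222 - 9328) = (-67*324 + 1/(-56 - 98))/(-20222 - 9328) = (-21708 + 1/(-154))/(-29550) = (-21708 - 1/154)*(-1/29550) = -3343033/154*(-1/29550) = 3343033/4550700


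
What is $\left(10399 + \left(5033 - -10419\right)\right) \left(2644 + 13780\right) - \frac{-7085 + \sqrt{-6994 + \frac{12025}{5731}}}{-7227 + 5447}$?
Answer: $\frac{151149347927}{356} + \frac{i \sqrt{229644545559}}{10201180} \approx 4.2458 \cdot 10^{8} + 0.046976 i$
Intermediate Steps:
$\left(10399 + \left(5033 - -10419\right)\right) \left(2644 + 13780\right) - \frac{-7085 + \sqrt{-6994 + \frac{12025}{5731}}}{-7227 + 5447} = \left(10399 + \left(5033 + 10419\right)\right) 16424 - \frac{-7085 + \sqrt{-6994 + 12025 \cdot \frac{1}{5731}}}{-1780} = \left(10399 + 15452\right) 16424 - \left(-7085 + \sqrt{-6994 + \frac{12025}{5731}}\right) \left(- \frac{1}{1780}\right) = 25851 \cdot 16424 - \left(-7085 + \sqrt{- \frac{40070589}{5731}}\right) \left(- \frac{1}{1780}\right) = 424576824 - \left(-7085 + \frac{i \sqrt{229644545559}}{5731}\right) \left(- \frac{1}{1780}\right) = 424576824 - \left(\frac{1417}{356} - \frac{i \sqrt{229644545559}}{10201180}\right) = \frac{151149347927}{356} + \frac{i \sqrt{229644545559}}{10201180}$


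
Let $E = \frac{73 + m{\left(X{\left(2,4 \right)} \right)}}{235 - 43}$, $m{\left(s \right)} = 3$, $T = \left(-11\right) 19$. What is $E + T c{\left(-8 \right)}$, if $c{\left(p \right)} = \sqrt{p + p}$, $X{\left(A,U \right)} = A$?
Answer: $\frac{19}{48} - 836 i \approx 0.39583 - 836.0 i$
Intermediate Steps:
$T = -209$
$c{\left(p \right)} = \sqrt{2} \sqrt{p}$ ($c{\left(p \right)} = \sqrt{2 p} = \sqrt{2} \sqrt{p}$)
$E = \frac{19}{48}$ ($E = \frac{73 + 3}{235 - 43} = \frac{76}{192} = 76 \cdot \frac{1}{192} = \frac{19}{48} \approx 0.39583$)
$E + T c{\left(-8 \right)} = \frac{19}{48} - 209 \sqrt{2} \sqrt{-8} = \frac{19}{48} - 209 \sqrt{2} \cdot 2 i \sqrt{2} = \frac{19}{48} - 209 \cdot 4 i = \frac{19}{48} - 836 i$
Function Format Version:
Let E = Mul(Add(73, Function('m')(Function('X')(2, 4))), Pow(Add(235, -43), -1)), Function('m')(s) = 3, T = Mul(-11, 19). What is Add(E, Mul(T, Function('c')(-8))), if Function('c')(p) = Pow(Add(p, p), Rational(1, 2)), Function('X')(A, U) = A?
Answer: Add(Rational(19, 48), Mul(-836, I)) ≈ Add(0.39583, Mul(-836.00, I))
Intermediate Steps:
T = -209
Function('c')(p) = Mul(Pow(2, Rational(1, 2)), Pow(p, Rational(1, 2))) (Function('c')(p) = Pow(Mul(2, p), Rational(1, 2)) = Mul(Pow(2, Rational(1, 2)), Pow(p, Rational(1, 2))))
E = Rational(19, 48) (E = Mul(Add(73, 3), Pow(Add(235, -43), -1)) = Mul(76, Pow(192, -1)) = Mul(76, Rational(1, 192)) = Rational(19, 48) ≈ 0.39583)
Add(E, Mul(T, Function('c')(-8))) = Add(Rational(19, 48), Mul(-209, Mul(Pow(2, Rational(1, 2)), Pow(-8, Rational(1, 2))))) = Add(Rational(19, 48), Mul(-209, Mul(Pow(2, Rational(1, 2)), Mul(2, I, Pow(2, Rational(1, 2)))))) = Add(Rational(19, 48), Mul(-209, Mul(4, I))) = Add(Rational(19, 48), Mul(-836, I))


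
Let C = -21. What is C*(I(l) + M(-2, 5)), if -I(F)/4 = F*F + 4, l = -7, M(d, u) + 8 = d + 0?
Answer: 4662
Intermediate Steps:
M(d, u) = -8 + d (M(d, u) = -8 + (d + 0) = -8 + d)
I(F) = -16 - 4*F² (I(F) = -4*(F*F + 4) = -4*(F² + 4) = -4*(4 + F²) = -16 - 4*F²)
C*(I(l) + M(-2, 5)) = -21*((-16 - 4*(-7)²) + (-8 - 2)) = -21*((-16 - 4*49) - 10) = -21*((-16 - 196) - 10) = -21*(-212 - 10) = -21*(-222) = 4662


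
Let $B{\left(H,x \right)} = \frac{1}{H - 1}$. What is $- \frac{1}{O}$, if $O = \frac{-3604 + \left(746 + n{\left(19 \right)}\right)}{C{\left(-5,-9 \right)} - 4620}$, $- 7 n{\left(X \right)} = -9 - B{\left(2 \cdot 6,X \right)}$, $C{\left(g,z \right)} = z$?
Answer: $- \frac{118811}{73322} \approx -1.6204$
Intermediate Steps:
$B{\left(H,x \right)} = \frac{1}{-1 + H}$
$n{\left(X \right)} = \frac{100}{77}$ ($n{\left(X \right)} = - \frac{-9 - \frac{1}{-1 + 2 \cdot 6}}{7} = - \frac{-9 - \frac{1}{-1 + 12}}{7} = - \frac{-9 - \frac{1}{11}}{7} = \left(- \frac{1}{7}\right) \left(- \frac{100}{11}\right) = \frac{100}{77}$)
$O = \frac{73322}{118811}$ ($O = \frac{-3604 + \left(746 + \frac{100}{77}\right)}{-9 - 4620} = \frac{-3604 + \frac{57542}{77}}{-4629} = \left(- \frac{219966}{77}\right) \left(- \frac{1}{4629}\right) = \frac{73322}{118811} \approx 0.61713$)
$- \frac{1}{O} = - \frac{1}{\frac{73322}{118811}} = \left(-1\right) \frac{118811}{73322} = - \frac{118811}{73322}$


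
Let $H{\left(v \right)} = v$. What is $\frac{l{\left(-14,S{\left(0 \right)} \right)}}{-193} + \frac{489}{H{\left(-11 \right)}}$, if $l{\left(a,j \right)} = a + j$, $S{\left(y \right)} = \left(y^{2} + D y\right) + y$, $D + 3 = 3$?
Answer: $- \frac{94223}{2123} \approx -44.382$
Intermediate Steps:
$D = 0$ ($D = -3 + 3 = 0$)
$S{\left(y \right)} = y + y^{2}$ ($S{\left(y \right)} = \left(y^{2} + 0 y\right) + y = \left(y^{2} + 0\right) + y = y^{2} + y = y + y^{2}$)
$\frac{l{\left(-14,S{\left(0 \right)} \right)}}{-193} + \frac{489}{H{\left(-11 \right)}} = \frac{-14 + 0 \left(1 + 0\right)}{-193} + \frac{489}{-11} = \left(-14 + 0 \cdot 1\right) \left(- \frac{1}{193}\right) + 489 \left(- \frac{1}{11}\right) = \left(-14 + 0\right) \left(- \frac{1}{193}\right) - \frac{489}{11} = \left(-14\right) \left(- \frac{1}{193}\right) - \frac{489}{11} = \frac{14}{193} - \frac{489}{11} = - \frac{94223}{2123}$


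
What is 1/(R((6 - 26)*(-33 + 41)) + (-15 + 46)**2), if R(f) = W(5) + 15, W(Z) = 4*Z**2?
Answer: 1/1076 ≈ 0.00092937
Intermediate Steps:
R(f) = 115 (R(f) = 4*5**2 + 15 = 4*25 + 15 = 100 + 15 = 115)
1/(R((6 - 26)*(-33 + 41)) + (-15 + 46)**2) = 1/(115 + (-15 + 46)**2) = 1/(115 + 31**2) = 1/(115 + 961) = 1/1076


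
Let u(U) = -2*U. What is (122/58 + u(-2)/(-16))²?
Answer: 46225/13456 ≈ 3.4353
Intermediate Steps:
(122/58 + u(-2)/(-16))² = (122/58 - 2*(-2)/(-16))² = (122*(1/58) + 4*(-1/16))² = (61/29 - ¼)² = (215/116)² = 46225/13456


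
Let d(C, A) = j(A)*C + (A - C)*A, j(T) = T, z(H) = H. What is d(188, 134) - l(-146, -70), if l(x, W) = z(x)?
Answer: 18102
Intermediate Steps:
l(x, W) = x
d(C, A) = A*C + A*(A - C) (d(C, A) = A*C + (A - C)*A = A*C + A*(A - C))
d(188, 134) - l(-146, -70) = 134² - 1*(-146) = 17956 + 146 = 18102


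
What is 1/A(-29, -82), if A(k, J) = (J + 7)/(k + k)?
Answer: 58/75 ≈ 0.77333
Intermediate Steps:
A(k, J) = (7 + J)/(2*k) (A(k, J) = (7 + J)/((2*k)) = (7 + J)*(1/(2*k)) = (7 + J)/(2*k))
1/A(-29, -82) = 1/((1/2)*(7 - 82)/(-29)) = 1/((1/2)*(-1/29)*(-75)) = 1/(75/58) = 58/75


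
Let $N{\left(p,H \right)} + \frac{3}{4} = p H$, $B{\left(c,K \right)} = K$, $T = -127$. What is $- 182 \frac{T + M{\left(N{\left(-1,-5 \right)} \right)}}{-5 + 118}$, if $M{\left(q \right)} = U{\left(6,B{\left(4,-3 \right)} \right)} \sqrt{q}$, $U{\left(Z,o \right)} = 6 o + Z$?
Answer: $\frac{23114}{113} + \frac{1092 \sqrt{17}}{113} \approx 244.39$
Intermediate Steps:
$U{\left(Z,o \right)} = Z + 6 o$
$N{\left(p,H \right)} = - \frac{3}{4} + H p$ ($N{\left(p,H \right)} = - \frac{3}{4} + p H = - \frac{3}{4} + H p$)
$M{\left(q \right)} = - 12 \sqrt{q}$ ($M{\left(q \right)} = \left(6 + 6 \left(-3\right)\right) \sqrt{q} = \left(6 - 18\right) \sqrt{q} = - 12 \sqrt{q}$)
$- 182 \frac{T + M{\left(N{\left(-1,-5 \right)} \right)}}{-5 + 118} = - 182 \frac{-127 - 12 \sqrt{- \frac{3}{4} - -5}}{-5 + 118} = - 182 \frac{-127 - 12 \sqrt{- \frac{3}{4} + 5}}{113} = - 182 \left(-127 - 12 \sqrt{\frac{17}{4}}\right) \frac{1}{113} = - 182 \left(-127 - 12 \frac{\sqrt{17}}{2}\right) \frac{1}{113} = - 182 \left(-127 - 6 \sqrt{17}\right) \frac{1}{113} = - 182 \left(- \frac{127}{113} - \frac{6 \sqrt{17}}{113}\right) = \frac{23114}{113} + \frac{1092 \sqrt{17}}{113}$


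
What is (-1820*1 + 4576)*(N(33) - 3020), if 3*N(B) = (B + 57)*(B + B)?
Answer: -2866240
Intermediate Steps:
N(B) = 2*B*(57 + B)/3 (N(B) = ((B + 57)*(B + B))/3 = ((57 + B)*(2*B))/3 = (2*B*(57 + B))/3 = 2*B*(57 + B)/3)
(-1820*1 + 4576)*(N(33) - 3020) = (-1820*1 + 4576)*((2/3)*33*(57 + 33) - 3020) = (-1820 + 4576)*((2/3)*33*90 - 3020) = 2756*(1980 - 3020) = 2756*(-1040) = -2866240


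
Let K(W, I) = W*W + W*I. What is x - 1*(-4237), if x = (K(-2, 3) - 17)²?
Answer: 4598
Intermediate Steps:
K(W, I) = W² + I*W
x = 361 (x = (-2*(3 - 2) - 17)² = (-2*1 - 17)² = (-2 - 17)² = (-19)² = 361)
x - 1*(-4237) = 361 - 1*(-4237) = 361 + 4237 = 4598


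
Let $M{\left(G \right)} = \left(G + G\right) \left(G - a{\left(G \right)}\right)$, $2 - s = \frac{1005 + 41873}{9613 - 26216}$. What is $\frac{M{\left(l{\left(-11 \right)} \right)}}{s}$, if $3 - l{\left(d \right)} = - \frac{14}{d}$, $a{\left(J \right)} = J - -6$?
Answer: $- \frac{946371}{209231} \approx -4.5231$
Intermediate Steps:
$a{\left(J \right)} = 6 + J$ ($a{\left(J \right)} = J + 6 = 6 + J$)
$l{\left(d \right)} = 3 + \frac{14}{d}$ ($l{\left(d \right)} = 3 - - \frac{14}{d} = 3 + \frac{14}{d}$)
$s = \frac{76084}{16603}$ ($s = 2 - \frac{1005 + 41873}{9613 - 26216} = 2 - \frac{42878}{-16603} = 2 - 42878 \left(- \frac{1}{16603}\right) = 2 - - \frac{42878}{16603} = 2 + \frac{42878}{16603} = \frac{76084}{16603} \approx 4.5825$)
$M{\left(G \right)} = - 12 G$ ($M{\left(G \right)} = \left(G + G\right) \left(G - \left(6 + G\right)\right) = 2 G \left(G - \left(6 + G\right)\right) = 2 G \left(-6\right) = - 12 G$)
$\frac{M{\left(l{\left(-11 \right)} \right)}}{s} = \frac{\left(-12\right) \left(3 + \frac{14}{-11}\right)}{\frac{76084}{16603}} = - 12 \left(3 + 14 \left(- \frac{1}{11}\right)\right) \frac{16603}{76084} = - 12 \left(3 - \frac{14}{11}\right) \frac{16603}{76084} = \left(-12\right) \frac{19}{11} \cdot \frac{16603}{76084} = \left(- \frac{228}{11}\right) \frac{16603}{76084} = - \frac{946371}{209231}$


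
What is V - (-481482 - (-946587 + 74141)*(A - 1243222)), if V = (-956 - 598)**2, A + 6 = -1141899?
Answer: 2080897407040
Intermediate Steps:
A = -1141905 (A = -6 - 1141899 = -1141905)
V = 2414916 (V = (-1554)**2 = 2414916)
V - (-481482 - (-946587 + 74141)*(A - 1243222)) = 2414916 - (-481482 - (-946587 + 74141)*(-1141905 - 1243222)) = 2414916 - (-481482 - (-872446)*(-2385127)) = 2414916 - (-481482 - 1*2080894510642) = 2414916 - (-481482 - 2080894510642) = 2414916 - 1*(-2080894992124) = 2414916 + 2080894992124 = 2080897407040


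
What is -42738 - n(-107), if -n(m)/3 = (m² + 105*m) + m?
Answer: -42417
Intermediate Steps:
n(m) = -318*m - 3*m² (n(m) = -3*((m² + 105*m) + m) = -3*(m² + 106*m) = -318*m - 3*m²)
-42738 - n(-107) = -42738 - (-3)*(-107)*(106 - 107) = -42738 - (-3)*(-107)*(-1) = -42738 - 1*(-321) = -42738 + 321 = -42417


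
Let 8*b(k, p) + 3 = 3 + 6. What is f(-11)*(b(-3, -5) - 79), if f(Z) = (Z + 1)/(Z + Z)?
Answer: -1565/44 ≈ -35.568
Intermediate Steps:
b(k, p) = 3/4 (b(k, p) = -3/8 + (3 + 6)/8 = -3/8 + (1/8)*9 = -3/8 + 9/8 = 3/4)
f(Z) = (1 + Z)/(2*Z) (f(Z) = (1 + Z)/((2*Z)) = (1 + Z)*(1/(2*Z)) = (1 + Z)/(2*Z))
f(-11)*(b(-3, -5) - 79) = ((1/2)*(1 - 11)/(-11))*(3/4 - 79) = ((1/2)*(-1/11)*(-10))*(-313/4) = (5/11)*(-313/4) = -1565/44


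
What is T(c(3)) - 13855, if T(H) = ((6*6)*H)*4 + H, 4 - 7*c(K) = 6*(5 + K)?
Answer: -103365/7 ≈ -14766.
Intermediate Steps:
c(K) = -26/7 - 6*K/7 (c(K) = 4/7 - 6*(5 + K)/7 = 4/7 - (30 + 6*K)/7 = 4/7 + (-30/7 - 6*K/7) = -26/7 - 6*K/7)
T(H) = 145*H (T(H) = (36*H)*4 + H = 144*H + H = 145*H)
T(c(3)) - 13855 = 145*(-26/7 - 6/7*3) - 13855 = 145*(-26/7 - 18/7) - 13855 = 145*(-44/7) - 13855 = -6380/7 - 13855 = -103365/7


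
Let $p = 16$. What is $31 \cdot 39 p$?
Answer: $19344$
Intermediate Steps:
$31 \cdot 39 p = 31 \cdot 39 \cdot 16 = 1209 \cdot 16 = 19344$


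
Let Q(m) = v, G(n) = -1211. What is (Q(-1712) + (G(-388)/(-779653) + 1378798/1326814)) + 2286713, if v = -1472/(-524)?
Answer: 22134364201362012855/9679538681143 ≈ 2.2867e+6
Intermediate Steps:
v = 368/131 (v = -1472*(-1/524) = 368/131 ≈ 2.8092)
Q(m) = 368/131
(Q(-1712) + (G(-388)/(-779653) + 1378798/1326814)) + 2286713 = (368/131 + (-1211/(-779653) + 1378798/1326814)) + 2286713 = (368/131 + (-1211*(-1/779653) + 1378798*(1/1326814))) + 2286713 = (368/131 + (173/111379 + 689399/663407)) + 2286713 = (368/131 + 76899340632/73889608253) + 2286713 = 37265189459896/9679538681143 + 2286713 = 22134364201362012855/9679538681143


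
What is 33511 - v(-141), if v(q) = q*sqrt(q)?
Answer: 33511 + 141*I*sqrt(141) ≈ 33511.0 + 1674.3*I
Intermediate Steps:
v(q) = q**(3/2)
33511 - v(-141) = 33511 - (-141)**(3/2) = 33511 - (-141)*I*sqrt(141) = 33511 + 141*I*sqrt(141)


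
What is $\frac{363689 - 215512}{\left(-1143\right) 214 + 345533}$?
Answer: $\frac{148177}{100931} \approx 1.4681$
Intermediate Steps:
$\frac{363689 - 215512}{\left(-1143\right) 214 + 345533} = \frac{148177}{-244602 + 345533} = \frac{148177}{100931}$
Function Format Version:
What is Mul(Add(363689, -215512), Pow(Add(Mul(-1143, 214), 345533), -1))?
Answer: Rational(148177, 100931) ≈ 1.4681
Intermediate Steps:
Mul(Add(363689, -215512), Pow(Add(Mul(-1143, 214), 345533), -1)) = Mul(148177, Pow(Add(-244602, 345533), -1)) = Mul(148177, Pow(100931, -1)) = Mul(148177, Rational(1, 100931)) = Rational(148177, 100931)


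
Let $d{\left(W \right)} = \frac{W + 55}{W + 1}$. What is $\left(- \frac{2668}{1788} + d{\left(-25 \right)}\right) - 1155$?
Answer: $- \frac{2070043}{1788} \approx -1157.7$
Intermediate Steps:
$d{\left(W \right)} = \frac{55 + W}{1 + W}$
$\left(- \frac{2668}{1788} + d{\left(-25 \right)}\right) - 1155 = \left(- \frac{2668}{1788} + \frac{55 - 25}{1 - 25}\right) - 1155 = \left(\left(-2668\right) \frac{1}{1788} + \frac{1}{-24} \cdot 30\right) - 1155 = \left(- \frac{667}{447} - \frac{5}{4}\right) - 1155 = - \frac{4903}{1788} - 1155 = - \frac{2070043}{1788}$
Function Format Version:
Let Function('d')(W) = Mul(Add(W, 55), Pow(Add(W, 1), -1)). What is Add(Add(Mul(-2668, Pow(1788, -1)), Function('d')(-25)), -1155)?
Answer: Rational(-2070043, 1788) ≈ -1157.7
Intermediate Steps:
Function('d')(W) = Mul(Pow(Add(1, W), -1), Add(55, W)) (Function('d')(W) = Mul(Add(55, W), Pow(Add(1, W), -1)) = Mul(Pow(Add(1, W), -1), Add(55, W)))
Add(Add(Mul(-2668, Pow(1788, -1)), Function('d')(-25)), -1155) = Add(Add(Mul(-2668, Pow(1788, -1)), Mul(Pow(Add(1, -25), -1), Add(55, -25))), -1155) = Add(Add(Mul(-2668, Rational(1, 1788)), Mul(Pow(-24, -1), 30)), -1155) = Add(Add(Rational(-667, 447), Mul(Rational(-1, 24), 30)), -1155) = Add(Add(Rational(-667, 447), Rational(-5, 4)), -1155) = Add(Rational(-4903, 1788), -1155) = Rational(-2070043, 1788)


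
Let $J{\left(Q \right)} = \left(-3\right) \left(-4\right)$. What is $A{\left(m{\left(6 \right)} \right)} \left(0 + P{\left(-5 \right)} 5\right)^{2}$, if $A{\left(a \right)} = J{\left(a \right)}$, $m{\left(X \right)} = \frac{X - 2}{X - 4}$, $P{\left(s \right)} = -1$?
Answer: $300$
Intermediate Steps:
$J{\left(Q \right)} = 12$
$m{\left(X \right)} = \frac{-2 + X}{-4 + X}$
$A{\left(a \right)} = 12$
$A{\left(m{\left(6 \right)} \right)} \left(0 + P{\left(-5 \right)} 5\right)^{2} = 12 \left(0 - 5\right)^{2} = 12 \left(-5\right)^{2} = 12 \cdot 25 = 300$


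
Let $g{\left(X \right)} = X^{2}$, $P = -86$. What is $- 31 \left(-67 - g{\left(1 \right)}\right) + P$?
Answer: $2022$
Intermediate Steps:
$- 31 \left(-67 - g{\left(1 \right)}\right) + P = - 31 \left(-67 - 1^{2}\right) - 86 = - 31 \left(-67 - 1\right) - 86 = \left(-31\right) \left(-68\right) - 86 = 2108 - 86 = 2022$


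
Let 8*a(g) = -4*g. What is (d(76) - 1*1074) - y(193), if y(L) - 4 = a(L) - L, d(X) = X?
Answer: -1425/2 ≈ -712.50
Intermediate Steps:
a(g) = -g/2 (a(g) = (-4*g)/8 = -g/2)
y(L) = 4 - 3*L/2 (y(L) = 4 + (-L/2 - L) = 4 - 3*L/2)
(d(76) - 1*1074) - y(193) = (76 - 1*1074) - (4 - 3/2*193) = (76 - 1074) - (4 - 579/2) = -998 - 1*(-571/2) = -998 + 571/2 = -1425/2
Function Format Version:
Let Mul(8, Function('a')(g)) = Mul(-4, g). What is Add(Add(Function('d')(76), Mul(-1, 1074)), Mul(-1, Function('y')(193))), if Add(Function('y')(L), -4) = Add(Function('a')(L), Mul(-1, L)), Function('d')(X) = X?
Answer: Rational(-1425, 2) ≈ -712.50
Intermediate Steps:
Function('a')(g) = Mul(Rational(-1, 2), g) (Function('a')(g) = Mul(Rational(1, 8), Mul(-4, g)) = Mul(Rational(-1, 2), g))
Function('y')(L) = Add(4, Mul(Rational(-3, 2), L)) (Function('y')(L) = Add(4, Add(Mul(Rational(-1, 2), L), Mul(-1, L))) = Add(4, Mul(Rational(-3, 2), L)))
Add(Add(Function('d')(76), Mul(-1, 1074)), Mul(-1, Function('y')(193))) = Add(Add(76, Mul(-1, 1074)), Mul(-1, Add(4, Mul(Rational(-3, 2), 193)))) = Add(Add(76, -1074), Mul(-1, Add(4, Rational(-579, 2)))) = Add(-998, Mul(-1, Rational(-571, 2))) = Add(-998, Rational(571, 2)) = Rational(-1425, 2)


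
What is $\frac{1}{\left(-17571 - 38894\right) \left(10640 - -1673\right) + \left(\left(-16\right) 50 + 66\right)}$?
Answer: $- \frac{1}{695254279} \approx -1.4383 \cdot 10^{-9}$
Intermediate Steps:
$\frac{1}{\left(-17571 - 38894\right) \left(10640 - -1673\right) + \left(\left(-16\right) 50 + 66\right)} = \frac{1}{- 56465 \left(10640 + 1673\right) + \left(-800 + 66\right)} = \frac{1}{\left(-56465\right) 12313 - 734} = \frac{1}{-695253545 - 734} = \frac{1}{-695254279} = - \frac{1}{695254279}$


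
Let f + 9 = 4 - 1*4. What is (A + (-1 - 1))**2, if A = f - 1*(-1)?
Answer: 100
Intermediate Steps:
f = -9 (f = -9 + (4 - 1*4) = -9 + (4 - 4) = -9 + 0 = -9)
A = -8 (A = -9 - 1*(-1) = -9 + 1 = -8)
(A + (-1 - 1))**2 = (-8 + (-1 - 1))**2 = (-8 - 2)**2 = (-10)**2 = 100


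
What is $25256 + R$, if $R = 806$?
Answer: $26062$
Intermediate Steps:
$25256 + R = 25256 + 806 = 26062$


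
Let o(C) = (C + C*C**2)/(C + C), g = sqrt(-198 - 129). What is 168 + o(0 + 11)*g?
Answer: 168 + 61*I*sqrt(327) ≈ 168.0 + 1103.1*I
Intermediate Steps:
g = I*sqrt(327) (g = sqrt(-327) = I*sqrt(327) ≈ 18.083*I)
o(C) = (C + C**3)/(2*C) (o(C) = (C + C**3)/((2*C)) = (C + C**3)*(1/(2*C)) = (C + C**3)/(2*C))
168 + o(0 + 11)*g = 168 + (1/2 + (0 + 11)**2/2)*(I*sqrt(327)) = 168 + (1/2 + (1/2)*11**2)*(I*sqrt(327)) = 168 + (1/2 + (1/2)*121)*(I*sqrt(327)) = 168 + (1/2 + 121/2)*(I*sqrt(327)) = 168 + 61*(I*sqrt(327)) = 168 + 61*I*sqrt(327)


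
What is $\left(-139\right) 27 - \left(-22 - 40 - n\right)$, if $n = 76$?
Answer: $-3615$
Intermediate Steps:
$\left(-139\right) 27 - \left(-22 - 40 - n\right) = \left(-139\right) 27 + \left(76 - \left(-22 - 40\right)\right) = -3753 + \left(76 - \left(-22 - 40\right)\right) = -3753 + \left(76 - -62\right) = -3753 + \left(76 + 62\right) = -3753 + 138 = -3615$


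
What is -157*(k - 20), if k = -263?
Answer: 44431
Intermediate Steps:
-157*(k - 20) = -157*(-263 - 20) = -157*(-283) = 44431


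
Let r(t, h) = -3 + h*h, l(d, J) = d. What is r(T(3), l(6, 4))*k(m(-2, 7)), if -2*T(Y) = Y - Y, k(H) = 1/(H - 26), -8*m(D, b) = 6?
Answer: -132/107 ≈ -1.2336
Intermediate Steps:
m(D, b) = -¾ (m(D, b) = -⅛*6 = -¾)
k(H) = 1/(-26 + H)
T(Y) = 0 (T(Y) = -(Y - Y)/2 = -½*0 = 0)
r(t, h) = -3 + h²
r(T(3), l(6, 4))*k(m(-2, 7)) = (-3 + 6²)/(-26 - ¾) = (-3 + 36)/(-107/4) = 33*(-4/107) = -132/107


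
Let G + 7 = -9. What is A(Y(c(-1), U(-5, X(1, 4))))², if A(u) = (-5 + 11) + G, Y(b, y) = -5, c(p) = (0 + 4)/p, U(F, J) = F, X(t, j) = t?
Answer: 100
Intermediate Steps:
G = -16 (G = -7 - 9 = -16)
c(p) = 4/p
A(u) = -10 (A(u) = (-5 + 11) - 16 = 6 - 16 = -10)
A(Y(c(-1), U(-5, X(1, 4))))² = (-10)² = 100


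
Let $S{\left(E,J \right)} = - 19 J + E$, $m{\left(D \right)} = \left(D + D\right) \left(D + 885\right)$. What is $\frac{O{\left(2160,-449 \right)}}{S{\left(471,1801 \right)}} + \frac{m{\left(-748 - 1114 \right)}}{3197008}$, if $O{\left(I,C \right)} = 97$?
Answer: $\frac{3827401829}{3371644562} \approx 1.1352$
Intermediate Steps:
$m{\left(D \right)} = 2 D \left(885 + D\right)$
$S{\left(E,J \right)} = E - 19 J$
$\frac{O{\left(2160,-449 \right)}}{S{\left(471,1801 \right)}} + \frac{m{\left(-748 - 1114 \right)}}{3197008} = \frac{97}{471 - 34219} + \frac{2 \left(-748 - 1114\right) \left(885 - 1862\right)}{3197008} = \frac{97}{471 - 34219} + 2 \left(-748 - 1114\right) \left(885 - 1862\right) \frac{1}{3197008} = \frac{97}{-33748} + 2 \left(-1862\right) \left(885 - 1862\right) \frac{1}{3197008} = 97 \left(- \frac{1}{33748}\right) + 2 \left(-1862\right) \left(-977\right) \frac{1}{3197008} = - \frac{97}{33748} + 3638348 \cdot \frac{1}{3197008} = - \frac{97}{33748} + \frac{909587}{799252} = \frac{3827401829}{3371644562}$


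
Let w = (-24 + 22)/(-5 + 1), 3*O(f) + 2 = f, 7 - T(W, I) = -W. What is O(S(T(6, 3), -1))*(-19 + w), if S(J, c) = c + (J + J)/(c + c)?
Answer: 296/3 ≈ 98.667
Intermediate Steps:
T(W, I) = 7 + W (T(W, I) = 7 - (-1)*W = 7 + W)
S(J, c) = c + J/c (S(J, c) = c + (2*J)/((2*c)) = c + (2*J)*(1/(2*c)) = c + J/c)
O(f) = -⅔ + f/3
w = ½ (w = -2/(-4) = -2*(-¼) = ½ ≈ 0.50000)
O(S(T(6, 3), -1))*(-19 + w) = (-⅔ + (-1 + (7 + 6)/(-1))/3)*(-19 + ½) = (-⅔ + (-1 + 13*(-1))/3)*(-37/2) = (-⅔ + (-1 - 13)/3)*(-37/2) = (-⅔ + (⅓)*(-14))*(-37/2) = (-⅔ - 14/3)*(-37/2) = -16/3*(-37/2) = 296/3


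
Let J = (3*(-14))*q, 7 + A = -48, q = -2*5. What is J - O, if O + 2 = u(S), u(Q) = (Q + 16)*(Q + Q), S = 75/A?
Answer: 55892/121 ≈ 461.92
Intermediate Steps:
q = -10
A = -55 (A = -7 - 48 = -55)
S = -15/11 (S = 75/(-55) = 75*(-1/55) = -15/11 ≈ -1.3636)
J = 420 (J = (3*(-14))*(-10) = -42*(-10) = 420)
u(Q) = 2*Q*(16 + Q) (u(Q) = (16 + Q)*(2*Q) = 2*Q*(16 + Q))
O = -5072/121 (O = -2 + 2*(-15/11)*(16 - 15/11) = -2 + 2*(-15/11)*(161/11) = -2 - 4830/121 = -5072/121 ≈ -41.917)
J - O = 420 - 1*(-5072/121) = 420 + 5072/121 = 55892/121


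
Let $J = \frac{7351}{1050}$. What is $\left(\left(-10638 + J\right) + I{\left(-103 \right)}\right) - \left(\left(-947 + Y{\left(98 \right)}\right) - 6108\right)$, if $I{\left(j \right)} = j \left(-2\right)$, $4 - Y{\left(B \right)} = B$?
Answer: $- \frac{3439799}{1050} \approx -3276.0$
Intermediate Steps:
$Y{\left(B \right)} = 4 - B$
$J = \frac{7351}{1050}$ ($J = 7351 \cdot \frac{1}{1050} = \frac{7351}{1050} \approx 7.001$)
$I{\left(j \right)} = - 2 j$
$\left(\left(-10638 + J\right) + I{\left(-103 \right)}\right) - \left(\left(-947 + Y{\left(98 \right)}\right) - 6108\right) = \left(\left(-10638 + \frac{7351}{1050}\right) - -206\right) - \left(\left(-947 + \left(4 - 98\right)\right) - 6108\right) = \left(- \frac{11162549}{1050} + 206\right) - \left(\left(-947 + \left(4 - 98\right)\right) - 6108\right) = - \frac{10946249}{1050} - \left(\left(-947 - 94\right) - 6108\right) = - \frac{10946249}{1050} - \left(-1041 - 6108\right) = - \frac{10946249}{1050} - -7149 = - \frac{10946249}{1050} + 7149 = - \frac{3439799}{1050}$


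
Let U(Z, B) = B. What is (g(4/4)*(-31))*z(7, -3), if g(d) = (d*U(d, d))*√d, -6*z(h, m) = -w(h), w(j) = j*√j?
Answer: -217*√7/6 ≈ -95.688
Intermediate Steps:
w(j) = j^(3/2)
z(h, m) = h^(3/2)/6 (z(h, m) = -(-1)*h^(3/2)/6 = h^(3/2)/6)
g(d) = d^(5/2) (g(d) = (d*d)*√d = d²*√d = d^(5/2))
(g(4/4)*(-31))*z(7, -3) = ((4/4)^(5/2)*(-31))*(7^(3/2)/6) = ((4*(¼))^(5/2)*(-31))*((7*√7)/6) = (1^(5/2)*(-31))*(7*√7/6) = (1*(-31))*(7*√7/6) = -217*√7/6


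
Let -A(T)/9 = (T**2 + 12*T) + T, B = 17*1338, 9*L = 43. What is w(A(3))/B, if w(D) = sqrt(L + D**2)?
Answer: sqrt(1679659)/68238 ≈ 0.018993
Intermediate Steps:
L = 43/9 (L = (1/9)*43 = 43/9 ≈ 4.7778)
B = 22746
A(T) = -117*T - 9*T**2 (A(T) = -9*((T**2 + 12*T) + T) = -9*(T**2 + 13*T) = -117*T - 9*T**2)
w(D) = sqrt(43/9 + D**2)
w(A(3))/B = (sqrt(43 + 9*(-9*3*(13 + 3))**2)/3)/22746 = (sqrt(43 + 9*(-9*3*16)**2)/3)*(1/22746) = (sqrt(43 + 9*(-432)**2)/3)*(1/22746) = (sqrt(43 + 9*186624)/3)*(1/22746) = (sqrt(43 + 1679616)/3)*(1/22746) = (sqrt(1679659)/3)*(1/22746) = sqrt(1679659)/68238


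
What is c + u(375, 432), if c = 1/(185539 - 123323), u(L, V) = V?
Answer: 26877313/62216 ≈ 432.00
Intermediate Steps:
c = 1/62216 ≈ 1.6073e-5
c + u(375, 432) = 1/62216 + 432 = 26877313/62216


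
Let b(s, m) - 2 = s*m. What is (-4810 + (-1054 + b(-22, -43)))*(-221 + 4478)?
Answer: -20927412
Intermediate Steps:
b(s, m) = 2 + m*s (b(s, m) = 2 + s*m = 2 + m*s)
(-4810 + (-1054 + b(-22, -43)))*(-221 + 4478) = (-4810 + (-1054 + (2 - 43*(-22))))*(-221 + 4478) = (-4810 + (-1054 + (2 + 946)))*4257 = (-4810 + (-1054 + 948))*4257 = (-4810 - 106)*4257 = -4916*4257 = -20927412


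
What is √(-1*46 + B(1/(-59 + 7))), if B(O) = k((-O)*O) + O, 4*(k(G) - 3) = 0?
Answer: I*√29081/26 ≈ 6.5589*I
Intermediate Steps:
k(G) = 3 (k(G) = 3 + (¼)*0 = 3 + 0 = 3)
B(O) = 3 + O
√(-1*46 + B(1/(-59 + 7))) = √(-1*46 + (3 + 1/(-59 + 7))) = √(-46 + (3 + 1/(-52))) = √(-46 + (3 - 1/52)) = √(-46 + 155/52) = √(-2237/52) = I*√29081/26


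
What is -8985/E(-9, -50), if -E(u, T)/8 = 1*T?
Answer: -1797/80 ≈ -22.462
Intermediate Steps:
E(u, T) = -8*T
-8985/E(-9, -50) = -8985/((-8*(-50))) = -8985/400 = -8985*1/400 = -1797/80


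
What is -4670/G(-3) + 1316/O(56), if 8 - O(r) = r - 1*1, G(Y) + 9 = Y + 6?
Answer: 2251/3 ≈ 750.33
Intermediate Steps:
G(Y) = -3 + Y (G(Y) = -9 + (Y + 6) = -9 + (6 + Y) = -3 + Y)
O(r) = 9 - r (O(r) = 8 - (r - 1*1) = 8 - (r - 1) = 8 - (-1 + r) = 8 + (1 - r) = 9 - r)
-4670/G(-3) + 1316/O(56) = -4670/(-3 - 3) + 1316/(9 - 1*56) = -4670/(-6) + 1316/(9 - 56) = -4670*(-⅙) + 1316/(-47) = 2335/3 + 1316*(-1/47) = 2335/3 - 28 = 2251/3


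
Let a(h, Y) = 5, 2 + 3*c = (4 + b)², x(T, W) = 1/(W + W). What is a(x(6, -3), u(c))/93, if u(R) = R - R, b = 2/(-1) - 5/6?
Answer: 5/93 ≈ 0.053763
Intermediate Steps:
x(T, W) = 1/(2*W)
b = -17/6 (b = 2*(-1) - 5*⅙ = -2 - ⅚ = -17/6 ≈ -2.8333)
c = -23/108 (c = -⅔ + (4 - 17/6)²/3 = -⅔ + (7/6)²/3 = -⅔ + (⅓)*(49/36) = -⅔ + 49/108 = -23/108 ≈ -0.21296)
u(R) = 0
a(x(6, -3), u(c))/93 = 5/93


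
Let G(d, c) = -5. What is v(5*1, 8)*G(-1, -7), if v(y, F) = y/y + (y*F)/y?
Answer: -45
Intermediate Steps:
v(y, F) = 1 + F (v(y, F) = 1 + (F*y)/y = 1 + F)
v(5*1, 8)*G(-1, -7) = (1 + 8)*(-5) = 9*(-5) = -45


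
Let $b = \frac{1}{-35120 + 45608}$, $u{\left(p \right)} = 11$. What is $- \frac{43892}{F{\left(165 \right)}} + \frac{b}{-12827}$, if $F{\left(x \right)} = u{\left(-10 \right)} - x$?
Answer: $\frac{2952386074819}{10358777352} \approx 285.01$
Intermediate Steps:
$F{\left(x \right)} = 11 - x$
$b = \frac{1}{10488} \approx 9.5347 \cdot 10^{-5}$
$- \frac{43892}{F{\left(165 \right)}} + \frac{b}{-12827} = - \frac{43892}{11 - 165} + \frac{1}{10488 \left(-12827\right)} = - \frac{43892}{11 - 165} + \frac{1}{10488} \left(- \frac{1}{12827}\right) = - \frac{43892}{-154} - \frac{1}{134529576} = \left(-43892\right) \left(- \frac{1}{154}\right) - \frac{1}{134529576} = \frac{21946}{77} - \frac{1}{134529576} = \frac{2952386074819}{10358777352}$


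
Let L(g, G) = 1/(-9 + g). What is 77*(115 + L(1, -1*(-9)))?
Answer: 70763/8 ≈ 8845.4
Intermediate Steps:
77*(115 + L(1, -1*(-9))) = 77*(115 + 1/(-9 + 1)) = 77*(115 + 1/(-8)) = 77*(115 - ⅛) = 77*(919/8) = 70763/8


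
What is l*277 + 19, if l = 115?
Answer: 31874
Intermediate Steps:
l*277 + 19 = 115*277 + 19 = 31855 + 19 = 31874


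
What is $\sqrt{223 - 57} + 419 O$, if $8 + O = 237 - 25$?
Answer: $85476 + \sqrt{166} \approx 85489.0$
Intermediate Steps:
$O = 204$ ($O = -8 + \left(237 - 25\right) = -8 + 212 = 204$)
$\sqrt{223 - 57} + 419 O = \sqrt{223 - 57} + 419 \cdot 204 = \sqrt{166} + 85476 = 85476 + \sqrt{166}$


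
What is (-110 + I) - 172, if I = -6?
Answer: -288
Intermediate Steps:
(-110 + I) - 172 = (-110 - 6) - 172 = -116 - 172 = -288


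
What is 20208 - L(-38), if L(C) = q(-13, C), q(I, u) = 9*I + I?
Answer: 20338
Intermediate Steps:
q(I, u) = 10*I
L(C) = -130 (L(C) = 10*(-13) = -130)
20208 - L(-38) = 20208 - 1*(-130) = 20208 + 130 = 20338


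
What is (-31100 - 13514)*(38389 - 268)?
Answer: -1700730294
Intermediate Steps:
(-31100 - 13514)*(38389 - 268) = -44614*38121 = -1700730294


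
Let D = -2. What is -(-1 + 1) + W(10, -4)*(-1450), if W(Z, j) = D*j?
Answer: -11600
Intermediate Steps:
W(Z, j) = -2*j
-(-1 + 1) + W(10, -4)*(-1450) = -(-1 + 1) - 2*(-4)*(-1450) = -1*0 + 8*(-1450) = 0 - 11600 = -11600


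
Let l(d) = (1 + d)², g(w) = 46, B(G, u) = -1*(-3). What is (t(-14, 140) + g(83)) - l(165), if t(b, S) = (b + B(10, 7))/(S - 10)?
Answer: -3576311/130 ≈ -27510.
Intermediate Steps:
B(G, u) = 3
t(b, S) = (3 + b)/(-10 + S) (t(b, S) = (b + 3)/(S - 10) = (3 + b)/(-10 + S))
(t(-14, 140) + g(83)) - l(165) = ((3 - 14)/(-10 + 140) + 46) - (1 + 165)² = (-11/130 + 46) - 1*166² = ((1/130)*(-11) + 46) - 1*27556 = (-11/130 + 46) - 27556 = 5969/130 - 27556 = -3576311/130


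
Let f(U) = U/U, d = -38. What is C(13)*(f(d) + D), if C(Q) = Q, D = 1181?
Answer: 15366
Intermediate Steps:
f(U) = 1
C(13)*(f(d) + D) = 13*(1 + 1181) = 13*1182 = 15366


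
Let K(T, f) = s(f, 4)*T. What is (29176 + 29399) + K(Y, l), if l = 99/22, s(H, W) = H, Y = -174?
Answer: 57792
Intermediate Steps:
l = 9/2 (l = 99*(1/22) = 9/2 ≈ 4.5000)
K(T, f) = T*f (K(T, f) = f*T = T*f)
(29176 + 29399) + K(Y, l) = (29176 + 29399) - 174*9/2 = 58575 - 783 = 57792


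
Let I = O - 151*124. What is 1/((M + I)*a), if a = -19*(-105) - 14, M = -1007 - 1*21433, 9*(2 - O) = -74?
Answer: -9/733730704 ≈ -1.2266e-8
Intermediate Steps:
O = 92/9 (O = 2 - 1/9*(-74) = 2 + 74/9 = 92/9 ≈ 10.222)
I = -168424/9 (I = 92/9 - 151*124 = 92/9 - 18724 = -168424/9 ≈ -18714.)
M = -22440 (M = -1007 - 21433 = -22440)
a = 1981 (a = 1995 - 14 = 1981)
1/((M + I)*a) = 1/(-22440 - 168424/9*1981) = (1/1981)/(-370384/9) = -9/370384*1/1981 = -9/733730704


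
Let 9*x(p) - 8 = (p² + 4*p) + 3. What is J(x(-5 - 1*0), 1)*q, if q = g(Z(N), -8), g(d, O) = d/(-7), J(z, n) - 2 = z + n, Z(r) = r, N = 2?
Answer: -86/63 ≈ -1.3651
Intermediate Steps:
x(p) = 11/9 + p²/9 + 4*p/9 (x(p) = 8/9 + ((p² + 4*p) + 3)/9 = 8/9 + (3 + p² + 4*p)/9 = 8/9 + (⅓ + p²/9 + 4*p/9) = 11/9 + p²/9 + 4*p/9)
J(z, n) = 2 + n + z (J(z, n) = 2 + (z + n) = 2 + (n + z) = 2 + n + z)
g(d, O) = -d/7 (g(d, O) = d*(-⅐) = -d/7)
q = -2/7 (q = -⅐*2 = -2/7 ≈ -0.28571)
J(x(-5 - 1*0), 1)*q = (2 + 1 + (11/9 + (-5 - 1*0)²/9 + 4*(-5 - 1*0)/9))*(-2/7) = (2 + 1 + (11/9 + (-5 + 0)²/9 + 4*(-5 + 0)/9))*(-2/7) = (2 + 1 + (11/9 + (⅑)*(-5)² + (4/9)*(-5)))*(-2/7) = (2 + 1 + (11/9 + (⅑)*25 - 20/9))*(-2/7) = (2 + 1 + (11/9 + 25/9 - 20/9))*(-2/7) = (2 + 1 + 16/9)*(-2/7) = (43/9)*(-2/7) = -86/63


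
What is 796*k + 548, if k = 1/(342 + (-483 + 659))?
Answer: 142330/259 ≈ 549.54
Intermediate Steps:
k = 1/518 (k = 1/(342 + 176) = 1/518 ≈ 0.0019305)
796*k + 548 = 796*(1/518) + 548 = 398/259 + 548 = 142330/259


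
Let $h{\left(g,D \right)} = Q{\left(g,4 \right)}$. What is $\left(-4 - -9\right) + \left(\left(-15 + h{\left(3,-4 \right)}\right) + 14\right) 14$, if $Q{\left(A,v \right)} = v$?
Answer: $47$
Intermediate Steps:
$h{\left(g,D \right)} = 4$
$\left(-4 - -9\right) + \left(\left(-15 + h{\left(3,-4 \right)}\right) + 14\right) 14 = \left(-4 - -9\right) + \left(\left(-15 + 4\right) + 14\right) 14 = \left(-4 + 9\right) + \left(-11 + 14\right) 14 = 5 + 3 \cdot 14 = 5 + 42 = 47$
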